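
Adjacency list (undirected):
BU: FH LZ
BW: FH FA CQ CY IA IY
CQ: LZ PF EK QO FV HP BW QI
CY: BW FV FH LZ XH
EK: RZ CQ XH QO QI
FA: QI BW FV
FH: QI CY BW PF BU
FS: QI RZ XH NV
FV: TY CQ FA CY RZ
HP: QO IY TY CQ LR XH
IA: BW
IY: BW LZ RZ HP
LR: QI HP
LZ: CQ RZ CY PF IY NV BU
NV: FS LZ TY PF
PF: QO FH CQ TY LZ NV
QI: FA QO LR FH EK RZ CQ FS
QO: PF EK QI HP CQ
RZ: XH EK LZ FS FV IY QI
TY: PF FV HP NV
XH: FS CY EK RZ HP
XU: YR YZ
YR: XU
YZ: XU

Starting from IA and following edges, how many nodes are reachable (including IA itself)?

BFS from IA visits: IA, BW, FH, FA, CQ, CY, IY, QI, PF, BU, FV, LZ, EK, QO, HP, XH, RZ, LR, FS, TY, NV
Reachable nodes: 21 of 24 total.

21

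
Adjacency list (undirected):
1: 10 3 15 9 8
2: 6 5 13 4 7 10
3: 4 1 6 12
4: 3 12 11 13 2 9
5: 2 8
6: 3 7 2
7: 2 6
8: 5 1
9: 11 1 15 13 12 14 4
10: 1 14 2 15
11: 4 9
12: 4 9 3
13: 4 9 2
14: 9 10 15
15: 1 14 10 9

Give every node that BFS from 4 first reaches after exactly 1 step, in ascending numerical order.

Level 0: 4
Level 1: 2, 3, 9, 11, 12, 13
Level 2: 1, 5, 6, 7, 10, 14, 15
Level 3: 8

2, 3, 9, 11, 12, 13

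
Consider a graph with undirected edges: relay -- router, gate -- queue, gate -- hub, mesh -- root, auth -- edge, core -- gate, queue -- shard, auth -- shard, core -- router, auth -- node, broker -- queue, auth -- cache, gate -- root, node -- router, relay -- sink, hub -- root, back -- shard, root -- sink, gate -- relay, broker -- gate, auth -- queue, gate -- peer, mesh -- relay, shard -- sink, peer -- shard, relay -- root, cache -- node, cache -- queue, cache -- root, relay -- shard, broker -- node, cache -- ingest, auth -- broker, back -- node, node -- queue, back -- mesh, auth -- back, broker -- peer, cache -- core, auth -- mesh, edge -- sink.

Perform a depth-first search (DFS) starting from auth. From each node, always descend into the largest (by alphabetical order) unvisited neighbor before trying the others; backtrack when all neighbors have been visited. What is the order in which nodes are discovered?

auth, shard, sink, root, relay, router, node, queue, gate, peer, broker, hub, core, cache, ingest, back, mesh, edge

Visit auth
auth → shard
shard → sink
sink → root
root → relay
relay → router
router → node
node → queue
queue → gate
gate → peer
peer → broker
gate → hub
gate → core
core → cache
cache → ingest
node → back
back → mesh
sink → edge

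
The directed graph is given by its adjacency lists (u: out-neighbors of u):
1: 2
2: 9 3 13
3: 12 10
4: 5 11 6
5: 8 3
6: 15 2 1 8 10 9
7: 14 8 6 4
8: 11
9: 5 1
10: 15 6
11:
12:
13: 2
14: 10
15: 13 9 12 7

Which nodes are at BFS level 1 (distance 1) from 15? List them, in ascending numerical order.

Level 0: 15
Level 1: 7, 9, 12, 13
Level 2: 1, 2, 4, 5, 6, 8, 14
Level 3: 3, 10, 11

7, 9, 12, 13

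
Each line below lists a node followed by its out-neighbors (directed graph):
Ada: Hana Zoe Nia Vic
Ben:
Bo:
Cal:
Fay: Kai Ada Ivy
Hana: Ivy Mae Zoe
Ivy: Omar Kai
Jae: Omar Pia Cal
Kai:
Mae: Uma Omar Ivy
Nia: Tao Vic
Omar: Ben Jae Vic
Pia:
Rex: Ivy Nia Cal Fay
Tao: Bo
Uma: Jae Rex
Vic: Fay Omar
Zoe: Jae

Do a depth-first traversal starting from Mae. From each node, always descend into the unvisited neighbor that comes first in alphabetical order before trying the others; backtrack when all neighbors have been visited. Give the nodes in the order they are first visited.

Visit Mae
Mae → Ivy
Ivy → Kai
Ivy → Omar
Omar → Ben
Omar → Jae
Jae → Cal
Jae → Pia
Omar → Vic
Vic → Fay
Fay → Ada
Ada → Hana
Hana → Zoe
Ada → Nia
Nia → Tao
Tao → Bo
Mae → Uma
Uma → Rex

Mae, Ivy, Kai, Omar, Ben, Jae, Cal, Pia, Vic, Fay, Ada, Hana, Zoe, Nia, Tao, Bo, Uma, Rex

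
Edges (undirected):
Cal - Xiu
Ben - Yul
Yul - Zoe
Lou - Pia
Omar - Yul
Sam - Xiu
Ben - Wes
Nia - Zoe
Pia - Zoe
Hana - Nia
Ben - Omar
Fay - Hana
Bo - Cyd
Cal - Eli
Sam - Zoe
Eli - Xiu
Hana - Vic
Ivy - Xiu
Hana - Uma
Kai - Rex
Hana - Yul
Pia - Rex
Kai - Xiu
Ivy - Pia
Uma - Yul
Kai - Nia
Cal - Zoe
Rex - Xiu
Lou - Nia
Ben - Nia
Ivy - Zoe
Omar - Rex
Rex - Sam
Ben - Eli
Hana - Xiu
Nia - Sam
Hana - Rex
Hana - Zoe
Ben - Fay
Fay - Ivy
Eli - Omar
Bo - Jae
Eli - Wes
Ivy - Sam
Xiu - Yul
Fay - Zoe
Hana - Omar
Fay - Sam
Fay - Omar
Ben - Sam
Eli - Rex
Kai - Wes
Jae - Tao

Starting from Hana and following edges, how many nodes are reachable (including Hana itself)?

19

BFS from Hana visits: Hana, Zoe, Yul, Xiu, Vic, Uma, Rex, Omar, Nia, Fay, Sam, Pia, Ivy, Cal, Ben, Kai, Eli, Lou, Wes
Reachable nodes: 19 of 23 total.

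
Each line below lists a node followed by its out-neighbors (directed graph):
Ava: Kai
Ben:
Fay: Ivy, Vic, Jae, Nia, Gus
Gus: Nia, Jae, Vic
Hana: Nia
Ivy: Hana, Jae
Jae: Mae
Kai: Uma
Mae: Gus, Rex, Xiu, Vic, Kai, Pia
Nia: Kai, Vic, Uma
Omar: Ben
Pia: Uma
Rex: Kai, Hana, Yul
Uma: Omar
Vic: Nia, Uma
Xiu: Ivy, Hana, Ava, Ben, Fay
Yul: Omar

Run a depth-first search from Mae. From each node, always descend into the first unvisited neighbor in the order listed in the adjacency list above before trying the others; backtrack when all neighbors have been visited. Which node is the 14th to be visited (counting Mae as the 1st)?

Visit Mae
Mae → Gus
Gus → Nia
Nia → Kai
Kai → Uma
Uma → Omar
Omar → Ben
Nia → Vic
Gus → Jae
Mae → Rex
Rex → Hana
Rex → Yul
Mae → Xiu
Xiu → Ivy
Xiu → Ava
Xiu → Fay
Mae → Pia

Visit order: Mae, Gus, Nia, Kai, Uma, Omar, Ben, Vic, Jae, Rex, Hana, Yul, Xiu, Ivy, Ava, Fay, Pia

Ivy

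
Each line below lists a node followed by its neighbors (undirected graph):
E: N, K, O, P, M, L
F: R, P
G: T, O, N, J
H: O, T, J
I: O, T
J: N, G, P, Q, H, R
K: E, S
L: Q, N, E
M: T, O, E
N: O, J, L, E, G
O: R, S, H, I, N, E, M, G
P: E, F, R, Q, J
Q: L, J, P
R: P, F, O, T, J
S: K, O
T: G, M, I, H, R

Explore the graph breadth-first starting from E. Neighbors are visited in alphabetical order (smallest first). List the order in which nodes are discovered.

E K L M N O P S Q T G J H I R F

Visit E; enqueue K, L, M, N, O, P → queue [K, L, M, N, O, P]
Visit K; enqueue S → queue [L, M, N, O, P, S]
Visit L; enqueue Q → queue [M, N, O, P, S, Q]
Visit M; enqueue T → queue [N, O, P, S, Q, T]
Visit N; enqueue G, J → queue [O, P, S, Q, T, G, J]
Visit O; enqueue H, I, R → queue [P, S, Q, T, G, J, H, I, R]
Visit P; enqueue F → queue [S, Q, T, G, J, H, I, R, F]
Visit S → queue [Q, T, G, J, H, I, R, F]
Visit Q → queue [T, G, J, H, I, R, F]
Visit T → queue [G, J, H, I, R, F]
Visit G → queue [J, H, I, R, F]
Visit J → queue [H, I, R, F]
Visit H → queue [I, R, F]
Visit I → queue [R, F]
Visit R → queue [F]
Visit F → queue []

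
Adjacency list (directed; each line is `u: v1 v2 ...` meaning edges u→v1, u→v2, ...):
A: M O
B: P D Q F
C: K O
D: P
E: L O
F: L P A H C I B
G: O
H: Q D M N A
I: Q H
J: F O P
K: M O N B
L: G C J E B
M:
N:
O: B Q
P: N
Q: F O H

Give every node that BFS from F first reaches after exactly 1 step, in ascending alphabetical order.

A, B, C, H, I, L, P

Level 0: F
Level 1: A, B, C, H, I, L, P
Level 2: D, E, G, J, K, M, N, O, Q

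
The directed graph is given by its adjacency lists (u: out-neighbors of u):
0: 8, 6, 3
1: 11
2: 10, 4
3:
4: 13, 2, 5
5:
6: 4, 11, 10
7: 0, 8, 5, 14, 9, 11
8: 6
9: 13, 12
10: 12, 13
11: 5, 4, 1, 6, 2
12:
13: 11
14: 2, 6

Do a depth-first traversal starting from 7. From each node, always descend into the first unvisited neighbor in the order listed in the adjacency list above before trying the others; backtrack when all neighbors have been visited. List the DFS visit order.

7, 0, 8, 6, 4, 13, 11, 5, 1, 2, 10, 12, 3, 14, 9

Visit 7
7 → 0
0 → 8
8 → 6
6 → 4
4 → 13
13 → 11
11 → 5
11 → 1
11 → 2
2 → 10
10 → 12
0 → 3
7 → 14
7 → 9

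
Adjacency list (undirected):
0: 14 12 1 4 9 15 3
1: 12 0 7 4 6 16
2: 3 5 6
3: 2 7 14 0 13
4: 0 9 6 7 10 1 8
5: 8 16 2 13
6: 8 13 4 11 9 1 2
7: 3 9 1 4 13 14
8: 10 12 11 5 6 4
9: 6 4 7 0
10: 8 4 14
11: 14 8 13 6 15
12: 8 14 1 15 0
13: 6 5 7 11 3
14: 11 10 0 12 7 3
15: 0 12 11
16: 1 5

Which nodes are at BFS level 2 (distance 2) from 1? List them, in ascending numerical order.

Level 0: 1
Level 1: 0, 4, 6, 7, 12, 16
Level 2: 2, 3, 5, 8, 9, 10, 11, 13, 14, 15

2, 3, 5, 8, 9, 10, 11, 13, 14, 15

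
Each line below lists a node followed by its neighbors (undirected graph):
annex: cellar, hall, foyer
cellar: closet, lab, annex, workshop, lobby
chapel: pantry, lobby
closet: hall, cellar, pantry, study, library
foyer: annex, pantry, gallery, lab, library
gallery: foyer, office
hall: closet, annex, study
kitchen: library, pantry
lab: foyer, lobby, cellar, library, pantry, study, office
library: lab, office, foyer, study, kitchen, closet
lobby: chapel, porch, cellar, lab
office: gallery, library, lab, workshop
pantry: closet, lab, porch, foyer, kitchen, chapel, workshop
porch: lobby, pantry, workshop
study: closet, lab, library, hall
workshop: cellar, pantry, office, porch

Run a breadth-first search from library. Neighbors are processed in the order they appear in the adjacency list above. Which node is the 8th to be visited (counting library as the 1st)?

lobby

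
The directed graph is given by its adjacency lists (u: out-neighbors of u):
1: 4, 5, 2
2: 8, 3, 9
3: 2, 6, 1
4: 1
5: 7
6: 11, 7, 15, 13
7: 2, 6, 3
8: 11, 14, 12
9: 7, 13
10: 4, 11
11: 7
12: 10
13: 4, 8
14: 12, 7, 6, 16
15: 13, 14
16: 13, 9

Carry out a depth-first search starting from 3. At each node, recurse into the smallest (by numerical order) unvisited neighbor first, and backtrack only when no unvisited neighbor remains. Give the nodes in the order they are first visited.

Visit 3
3 → 1
1 → 2
2 → 8
8 → 11
11 → 7
7 → 6
6 → 13
13 → 4
6 → 15
15 → 14
14 → 12
12 → 10
14 → 16
16 → 9
1 → 5

3 -> 1 -> 2 -> 8 -> 11 -> 7 -> 6 -> 13 -> 4 -> 15 -> 14 -> 12 -> 10 -> 16 -> 9 -> 5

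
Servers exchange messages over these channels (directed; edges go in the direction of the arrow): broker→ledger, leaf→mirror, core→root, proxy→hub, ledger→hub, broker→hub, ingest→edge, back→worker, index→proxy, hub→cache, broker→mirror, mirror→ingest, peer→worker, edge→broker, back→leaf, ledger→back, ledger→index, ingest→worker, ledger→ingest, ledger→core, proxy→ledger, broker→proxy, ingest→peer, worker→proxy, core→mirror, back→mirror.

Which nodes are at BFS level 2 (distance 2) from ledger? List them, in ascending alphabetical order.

Level 0: ledger
Level 1: back, core, hub, index, ingest
Level 2: cache, edge, leaf, mirror, peer, proxy, root, worker
Level 3: broker

cache, edge, leaf, mirror, peer, proxy, root, worker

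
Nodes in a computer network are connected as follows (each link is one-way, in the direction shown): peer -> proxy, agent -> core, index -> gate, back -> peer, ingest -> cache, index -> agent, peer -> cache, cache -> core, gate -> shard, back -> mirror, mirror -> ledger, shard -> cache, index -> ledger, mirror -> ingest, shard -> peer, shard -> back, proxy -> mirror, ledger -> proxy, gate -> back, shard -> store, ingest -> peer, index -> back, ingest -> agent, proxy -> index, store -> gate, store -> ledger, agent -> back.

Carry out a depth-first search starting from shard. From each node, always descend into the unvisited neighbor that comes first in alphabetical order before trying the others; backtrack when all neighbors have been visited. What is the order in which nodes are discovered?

shard back mirror ingest agent core cache peer proxy index gate ledger store

Visit shard
shard → back
back → mirror
mirror → ingest
ingest → agent
agent → core
ingest → cache
ingest → peer
peer → proxy
proxy → index
index → gate
index → ledger
shard → store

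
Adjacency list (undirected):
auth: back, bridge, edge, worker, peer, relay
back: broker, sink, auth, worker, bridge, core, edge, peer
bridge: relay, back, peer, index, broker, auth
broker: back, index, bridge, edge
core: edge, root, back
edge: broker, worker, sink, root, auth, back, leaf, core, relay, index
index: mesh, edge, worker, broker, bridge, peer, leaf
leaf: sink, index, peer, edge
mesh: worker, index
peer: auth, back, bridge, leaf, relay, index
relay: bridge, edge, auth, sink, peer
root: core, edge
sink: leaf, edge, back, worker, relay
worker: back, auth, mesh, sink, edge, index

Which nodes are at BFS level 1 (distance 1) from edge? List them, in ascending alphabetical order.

auth, back, broker, core, index, leaf, relay, root, sink, worker

Level 0: edge
Level 1: auth, back, broker, core, index, leaf, relay, root, sink, worker
Level 2: bridge, mesh, peer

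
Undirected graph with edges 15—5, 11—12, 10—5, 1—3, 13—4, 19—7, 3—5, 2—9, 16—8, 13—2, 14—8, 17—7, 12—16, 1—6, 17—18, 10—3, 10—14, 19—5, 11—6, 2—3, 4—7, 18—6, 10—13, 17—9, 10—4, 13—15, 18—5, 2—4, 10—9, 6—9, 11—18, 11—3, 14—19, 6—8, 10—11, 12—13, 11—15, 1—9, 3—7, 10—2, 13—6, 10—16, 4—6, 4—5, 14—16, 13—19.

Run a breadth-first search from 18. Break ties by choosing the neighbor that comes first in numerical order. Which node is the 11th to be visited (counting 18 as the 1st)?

1

Visit 18; enqueue 5, 6, 11, 17 → queue [5, 6, 11, 17]
Visit 5; enqueue 3, 4, 10, 15, 19 → queue [6, 11, 17, 3, 4, 10, 15, 19]
Visit 6; enqueue 1, 8, 9, 13 → queue [11, 17, 3, 4, 10, 15, 19, 1, 8, 9, 13]
Visit 11; enqueue 12 → queue [17, 3, 4, 10, 15, 19, 1, 8, 9, 13, 12]
Visit 17; enqueue 7 → queue [3, 4, 10, 15, 19, 1, 8, 9, 13, 12, 7]
Visit 3; enqueue 2 → queue [4, 10, 15, 19, 1, 8, 9, 13, 12, 7, 2]
Visit 4 → queue [10, 15, 19, 1, 8, 9, 13, 12, 7, 2]
Visit 10; enqueue 14, 16 → queue [15, 19, 1, 8, 9, 13, 12, 7, 2, 14, 16]
Visit 15 → queue [19, 1, 8, 9, 13, 12, 7, 2, 14, 16]
Visit 19 → queue [1, 8, 9, 13, 12, 7, 2, 14, 16]
Visit 1 → queue [8, 9, 13, 12, 7, 2, 14, 16]
Visit 8 → queue [9, 13, 12, 7, 2, 14, 16]
Visit 9 → queue [13, 12, 7, 2, 14, 16]
Visit 13 → queue [12, 7, 2, 14, 16]
Visit 12 → queue [7, 2, 14, 16]
Visit 7 → queue [2, 14, 16]
Visit 2 → queue [14, 16]
Visit 14 → queue [16]
Visit 16 → queue []

Visit order: 18, 5, 6, 11, 17, 3, 4, 10, 15, 19, 1, 8, 9, 13, 12, 7, 2, 14, 16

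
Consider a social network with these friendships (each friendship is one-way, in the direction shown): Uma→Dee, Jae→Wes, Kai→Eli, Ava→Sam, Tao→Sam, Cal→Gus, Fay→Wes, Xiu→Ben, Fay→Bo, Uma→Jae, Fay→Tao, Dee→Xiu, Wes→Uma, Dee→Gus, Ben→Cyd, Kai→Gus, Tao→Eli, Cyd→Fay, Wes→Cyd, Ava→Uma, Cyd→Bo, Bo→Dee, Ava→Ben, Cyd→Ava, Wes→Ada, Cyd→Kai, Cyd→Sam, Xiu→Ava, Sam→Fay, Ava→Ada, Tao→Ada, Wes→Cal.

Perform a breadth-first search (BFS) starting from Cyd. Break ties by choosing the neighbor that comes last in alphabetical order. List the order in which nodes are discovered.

Visit Cyd; enqueue Sam, Kai, Fay, Bo, Ava → queue [Sam, Kai, Fay, Bo, Ava]
Visit Sam → queue [Kai, Fay, Bo, Ava]
Visit Kai; enqueue Gus, Eli → queue [Fay, Bo, Ava, Gus, Eli]
Visit Fay; enqueue Wes, Tao → queue [Bo, Ava, Gus, Eli, Wes, Tao]
Visit Bo; enqueue Dee → queue [Ava, Gus, Eli, Wes, Tao, Dee]
Visit Ava; enqueue Uma, Ben, Ada → queue [Gus, Eli, Wes, Tao, Dee, Uma, Ben, Ada]
Visit Gus → queue [Eli, Wes, Tao, Dee, Uma, Ben, Ada]
Visit Eli → queue [Wes, Tao, Dee, Uma, Ben, Ada]
Visit Wes; enqueue Cal → queue [Tao, Dee, Uma, Ben, Ada, Cal]
Visit Tao → queue [Dee, Uma, Ben, Ada, Cal]
Visit Dee; enqueue Xiu → queue [Uma, Ben, Ada, Cal, Xiu]
Visit Uma; enqueue Jae → queue [Ben, Ada, Cal, Xiu, Jae]
Visit Ben → queue [Ada, Cal, Xiu, Jae]
Visit Ada → queue [Cal, Xiu, Jae]
Visit Cal → queue [Xiu, Jae]
Visit Xiu → queue [Jae]
Visit Jae → queue []

Cyd -> Sam -> Kai -> Fay -> Bo -> Ava -> Gus -> Eli -> Wes -> Tao -> Dee -> Uma -> Ben -> Ada -> Cal -> Xiu -> Jae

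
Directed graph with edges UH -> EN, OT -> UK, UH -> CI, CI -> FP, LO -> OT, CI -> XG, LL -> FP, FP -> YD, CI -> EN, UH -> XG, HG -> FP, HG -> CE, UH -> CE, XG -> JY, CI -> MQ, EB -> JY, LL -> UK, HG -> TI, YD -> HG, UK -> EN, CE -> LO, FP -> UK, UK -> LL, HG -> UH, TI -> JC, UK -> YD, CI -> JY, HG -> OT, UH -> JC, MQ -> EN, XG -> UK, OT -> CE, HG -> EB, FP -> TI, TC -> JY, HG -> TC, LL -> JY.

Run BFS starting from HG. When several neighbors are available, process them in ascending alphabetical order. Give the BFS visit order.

HG, CE, EB, FP, OT, TC, TI, UH, LO, JY, UK, YD, JC, CI, EN, XG, LL, MQ

Visit HG; enqueue CE, EB, FP, OT, TC, TI, UH → queue [CE, EB, FP, OT, TC, TI, UH]
Visit CE; enqueue LO → queue [EB, FP, OT, TC, TI, UH, LO]
Visit EB; enqueue JY → queue [FP, OT, TC, TI, UH, LO, JY]
Visit FP; enqueue UK, YD → queue [OT, TC, TI, UH, LO, JY, UK, YD]
Visit OT → queue [TC, TI, UH, LO, JY, UK, YD]
Visit TC → queue [TI, UH, LO, JY, UK, YD]
Visit TI; enqueue JC → queue [UH, LO, JY, UK, YD, JC]
Visit UH; enqueue CI, EN, XG → queue [LO, JY, UK, YD, JC, CI, EN, XG]
Visit LO → queue [JY, UK, YD, JC, CI, EN, XG]
Visit JY → queue [UK, YD, JC, CI, EN, XG]
Visit UK; enqueue LL → queue [YD, JC, CI, EN, XG, LL]
Visit YD → queue [JC, CI, EN, XG, LL]
Visit JC → queue [CI, EN, XG, LL]
Visit CI; enqueue MQ → queue [EN, XG, LL, MQ]
Visit EN → queue [XG, LL, MQ]
Visit XG → queue [LL, MQ]
Visit LL → queue [MQ]
Visit MQ → queue []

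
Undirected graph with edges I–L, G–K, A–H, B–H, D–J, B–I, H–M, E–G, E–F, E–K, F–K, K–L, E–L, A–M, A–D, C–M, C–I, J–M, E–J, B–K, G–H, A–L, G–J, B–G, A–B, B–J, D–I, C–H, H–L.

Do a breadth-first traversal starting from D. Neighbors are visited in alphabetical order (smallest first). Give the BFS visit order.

Visit D; enqueue A, I, J → queue [A, I, J]
Visit A; enqueue B, H, L, M → queue [I, J, B, H, L, M]
Visit I; enqueue C → queue [J, B, H, L, M, C]
Visit J; enqueue E, G → queue [B, H, L, M, C, E, G]
Visit B; enqueue K → queue [H, L, M, C, E, G, K]
Visit H → queue [L, M, C, E, G, K]
Visit L → queue [M, C, E, G, K]
Visit M → queue [C, E, G, K]
Visit C → queue [E, G, K]
Visit E; enqueue F → queue [G, K, F]
Visit G → queue [K, F]
Visit K → queue [F]
Visit F → queue []

D -> A -> I -> J -> B -> H -> L -> M -> C -> E -> G -> K -> F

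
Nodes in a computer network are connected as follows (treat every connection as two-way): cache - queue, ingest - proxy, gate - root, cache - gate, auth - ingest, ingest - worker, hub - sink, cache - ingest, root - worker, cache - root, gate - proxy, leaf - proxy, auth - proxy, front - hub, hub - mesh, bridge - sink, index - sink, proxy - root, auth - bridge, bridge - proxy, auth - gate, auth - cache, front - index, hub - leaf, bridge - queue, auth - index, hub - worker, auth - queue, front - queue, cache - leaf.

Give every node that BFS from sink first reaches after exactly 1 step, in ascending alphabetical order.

bridge, hub, index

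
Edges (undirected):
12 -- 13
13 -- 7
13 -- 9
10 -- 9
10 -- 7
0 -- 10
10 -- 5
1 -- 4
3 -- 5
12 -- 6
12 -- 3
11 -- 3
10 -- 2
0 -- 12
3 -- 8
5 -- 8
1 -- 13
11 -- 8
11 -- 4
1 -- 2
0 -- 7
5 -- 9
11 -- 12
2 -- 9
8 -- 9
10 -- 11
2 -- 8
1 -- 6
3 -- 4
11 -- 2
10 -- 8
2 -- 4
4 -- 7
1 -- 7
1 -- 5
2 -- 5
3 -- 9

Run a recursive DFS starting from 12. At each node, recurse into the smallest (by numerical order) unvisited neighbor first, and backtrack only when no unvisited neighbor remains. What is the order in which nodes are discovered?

12, 0, 7, 1, 2, 4, 3, 5, 8, 9, 10, 11, 13, 6

Visit 12
12 → 0
0 → 7
7 → 1
1 → 2
2 → 4
4 → 3
3 → 5
5 → 8
8 → 9
9 → 10
10 → 11
9 → 13
1 → 6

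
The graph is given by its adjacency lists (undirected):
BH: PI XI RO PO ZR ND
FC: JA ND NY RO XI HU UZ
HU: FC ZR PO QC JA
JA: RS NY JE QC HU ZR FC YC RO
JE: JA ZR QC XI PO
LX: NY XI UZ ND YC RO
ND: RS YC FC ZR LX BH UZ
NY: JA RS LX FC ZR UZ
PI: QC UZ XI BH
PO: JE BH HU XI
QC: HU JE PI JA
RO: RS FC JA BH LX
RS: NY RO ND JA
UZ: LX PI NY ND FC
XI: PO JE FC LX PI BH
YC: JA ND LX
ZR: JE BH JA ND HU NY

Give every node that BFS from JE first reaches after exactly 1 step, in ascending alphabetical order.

JA, PO, QC, XI, ZR

Level 0: JE
Level 1: JA, PO, QC, XI, ZR
Level 2: BH, FC, HU, LX, ND, NY, PI, RO, RS, YC
Level 3: UZ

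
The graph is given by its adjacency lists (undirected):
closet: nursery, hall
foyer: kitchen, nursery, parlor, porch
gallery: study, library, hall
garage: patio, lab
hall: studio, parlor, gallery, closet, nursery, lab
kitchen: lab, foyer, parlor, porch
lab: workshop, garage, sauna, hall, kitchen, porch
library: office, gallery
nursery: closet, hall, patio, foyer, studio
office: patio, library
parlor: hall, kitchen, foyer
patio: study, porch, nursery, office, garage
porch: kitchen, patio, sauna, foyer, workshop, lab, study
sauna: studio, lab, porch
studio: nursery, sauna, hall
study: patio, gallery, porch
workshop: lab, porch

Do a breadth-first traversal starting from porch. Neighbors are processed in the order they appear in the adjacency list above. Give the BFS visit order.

Visit porch; enqueue kitchen, patio, sauna, foyer, workshop, lab, study → queue [kitchen, patio, sauna, foyer, workshop, lab, study]
Visit kitchen; enqueue parlor → queue [patio, sauna, foyer, workshop, lab, study, parlor]
Visit patio; enqueue nursery, office, garage → queue [sauna, foyer, workshop, lab, study, parlor, nursery, office, garage]
Visit sauna; enqueue studio → queue [foyer, workshop, lab, study, parlor, nursery, office, garage, studio]
Visit foyer → queue [workshop, lab, study, parlor, nursery, office, garage, studio]
Visit workshop → queue [lab, study, parlor, nursery, office, garage, studio]
Visit lab; enqueue hall → queue [study, parlor, nursery, office, garage, studio, hall]
Visit study; enqueue gallery → queue [parlor, nursery, office, garage, studio, hall, gallery]
Visit parlor → queue [nursery, office, garage, studio, hall, gallery]
Visit nursery; enqueue closet → queue [office, garage, studio, hall, gallery, closet]
Visit office; enqueue library → queue [garage, studio, hall, gallery, closet, library]
Visit garage → queue [studio, hall, gallery, closet, library]
Visit studio → queue [hall, gallery, closet, library]
Visit hall → queue [gallery, closet, library]
Visit gallery → queue [closet, library]
Visit closet → queue [library]
Visit library → queue []

porch kitchen patio sauna foyer workshop lab study parlor nursery office garage studio hall gallery closet library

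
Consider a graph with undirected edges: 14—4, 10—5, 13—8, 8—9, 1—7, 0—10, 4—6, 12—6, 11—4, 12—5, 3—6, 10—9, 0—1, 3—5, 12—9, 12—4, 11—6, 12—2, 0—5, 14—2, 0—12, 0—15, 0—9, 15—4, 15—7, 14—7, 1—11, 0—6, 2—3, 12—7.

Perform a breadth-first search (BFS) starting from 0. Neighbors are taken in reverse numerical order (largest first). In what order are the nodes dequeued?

0 -> 15 -> 12 -> 10 -> 9 -> 6 -> 5 -> 1 -> 7 -> 4 -> 2 -> 8 -> 11 -> 3 -> 14 -> 13

Visit 0; enqueue 15, 12, 10, 9, 6, 5, 1 → queue [15, 12, 10, 9, 6, 5, 1]
Visit 15; enqueue 7, 4 → queue [12, 10, 9, 6, 5, 1, 7, 4]
Visit 12; enqueue 2 → queue [10, 9, 6, 5, 1, 7, 4, 2]
Visit 10 → queue [9, 6, 5, 1, 7, 4, 2]
Visit 9; enqueue 8 → queue [6, 5, 1, 7, 4, 2, 8]
Visit 6; enqueue 11, 3 → queue [5, 1, 7, 4, 2, 8, 11, 3]
Visit 5 → queue [1, 7, 4, 2, 8, 11, 3]
Visit 1 → queue [7, 4, 2, 8, 11, 3]
Visit 7; enqueue 14 → queue [4, 2, 8, 11, 3, 14]
Visit 4 → queue [2, 8, 11, 3, 14]
Visit 2 → queue [8, 11, 3, 14]
Visit 8; enqueue 13 → queue [11, 3, 14, 13]
Visit 11 → queue [3, 14, 13]
Visit 3 → queue [14, 13]
Visit 14 → queue [13]
Visit 13 → queue []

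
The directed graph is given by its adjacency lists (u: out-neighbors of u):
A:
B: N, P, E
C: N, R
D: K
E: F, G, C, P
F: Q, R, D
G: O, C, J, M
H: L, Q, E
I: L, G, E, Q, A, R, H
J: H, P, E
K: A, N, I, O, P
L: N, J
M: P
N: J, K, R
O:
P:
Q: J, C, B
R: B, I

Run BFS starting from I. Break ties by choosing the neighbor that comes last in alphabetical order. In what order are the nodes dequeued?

Visit I; enqueue R, Q, L, H, G, E, A → queue [R, Q, L, H, G, E, A]
Visit R; enqueue B → queue [Q, L, H, G, E, A, B]
Visit Q; enqueue J, C → queue [L, H, G, E, A, B, J, C]
Visit L; enqueue N → queue [H, G, E, A, B, J, C, N]
Visit H → queue [G, E, A, B, J, C, N]
Visit G; enqueue O, M → queue [E, A, B, J, C, N, O, M]
Visit E; enqueue P, F → queue [A, B, J, C, N, O, M, P, F]
Visit A → queue [B, J, C, N, O, M, P, F]
Visit B → queue [J, C, N, O, M, P, F]
Visit J → queue [C, N, O, M, P, F]
Visit C → queue [N, O, M, P, F]
Visit N; enqueue K → queue [O, M, P, F, K]
Visit O → queue [M, P, F, K]
Visit M → queue [P, F, K]
Visit P → queue [F, K]
Visit F; enqueue D → queue [K, D]
Visit K → queue [D]
Visit D → queue []

I, R, Q, L, H, G, E, A, B, J, C, N, O, M, P, F, K, D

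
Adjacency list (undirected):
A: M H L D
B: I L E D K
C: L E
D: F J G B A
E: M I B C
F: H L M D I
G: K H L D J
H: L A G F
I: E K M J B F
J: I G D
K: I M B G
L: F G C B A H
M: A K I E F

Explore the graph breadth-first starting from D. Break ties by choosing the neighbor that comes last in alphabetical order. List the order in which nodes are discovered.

D, J, G, F, B, A, I, L, K, H, M, E, C

Visit D; enqueue J, G, F, B, A → queue [J, G, F, B, A]
Visit J; enqueue I → queue [G, F, B, A, I]
Visit G; enqueue L, K, H → queue [F, B, A, I, L, K, H]
Visit F; enqueue M → queue [B, A, I, L, K, H, M]
Visit B; enqueue E → queue [A, I, L, K, H, M, E]
Visit A → queue [I, L, K, H, M, E]
Visit I → queue [L, K, H, M, E]
Visit L; enqueue C → queue [K, H, M, E, C]
Visit K → queue [H, M, E, C]
Visit H → queue [M, E, C]
Visit M → queue [E, C]
Visit E → queue [C]
Visit C → queue []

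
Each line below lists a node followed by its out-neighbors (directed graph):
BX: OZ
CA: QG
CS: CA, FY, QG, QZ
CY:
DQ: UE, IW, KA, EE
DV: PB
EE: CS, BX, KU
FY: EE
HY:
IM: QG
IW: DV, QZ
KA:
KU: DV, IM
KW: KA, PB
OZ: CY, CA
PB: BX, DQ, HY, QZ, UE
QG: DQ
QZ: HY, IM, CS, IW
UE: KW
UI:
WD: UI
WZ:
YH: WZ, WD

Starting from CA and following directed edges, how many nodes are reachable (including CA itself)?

BFS from CA visits: CA, QG, DQ, UE, IW, KA, EE, KW, DV, QZ, CS, BX, KU, PB, HY, IM, FY, OZ, CY
Reachable nodes: 19 of 23 total.

19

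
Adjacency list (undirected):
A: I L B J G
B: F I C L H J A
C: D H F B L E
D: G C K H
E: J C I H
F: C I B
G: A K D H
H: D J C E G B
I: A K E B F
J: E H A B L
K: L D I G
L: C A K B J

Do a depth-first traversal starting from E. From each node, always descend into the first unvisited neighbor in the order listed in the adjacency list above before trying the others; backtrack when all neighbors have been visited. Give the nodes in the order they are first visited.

E J H D G A I K L C F B

Visit E
E → J
J → H
H → D
D → G
G → A
A → I
I → K
K → L
L → C
C → F
F → B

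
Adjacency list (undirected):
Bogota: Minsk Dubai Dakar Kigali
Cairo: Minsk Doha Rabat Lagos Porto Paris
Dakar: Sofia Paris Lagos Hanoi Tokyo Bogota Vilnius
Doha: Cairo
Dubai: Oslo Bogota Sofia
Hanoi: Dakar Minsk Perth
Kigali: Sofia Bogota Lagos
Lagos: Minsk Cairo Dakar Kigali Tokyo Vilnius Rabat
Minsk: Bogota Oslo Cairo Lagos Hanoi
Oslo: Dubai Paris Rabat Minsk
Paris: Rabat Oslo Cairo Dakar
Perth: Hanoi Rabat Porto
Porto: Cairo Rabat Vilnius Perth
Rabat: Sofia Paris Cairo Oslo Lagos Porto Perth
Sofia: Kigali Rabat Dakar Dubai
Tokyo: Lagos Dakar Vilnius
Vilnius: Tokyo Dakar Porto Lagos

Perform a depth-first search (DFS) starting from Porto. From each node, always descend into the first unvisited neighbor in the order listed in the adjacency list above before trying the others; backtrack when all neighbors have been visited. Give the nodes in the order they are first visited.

Visit Porto
Porto → Cairo
Cairo → Minsk
Minsk → Bogota
Bogota → Dubai
Dubai → Oslo
Oslo → Paris
Paris → Rabat
Rabat → Sofia
Sofia → Kigali
Kigali → Lagos
Lagos → Dakar
Dakar → Hanoi
Hanoi → Perth
Dakar → Tokyo
Tokyo → Vilnius
Cairo → Doha

Porto Cairo Minsk Bogota Dubai Oslo Paris Rabat Sofia Kigali Lagos Dakar Hanoi Perth Tokyo Vilnius Doha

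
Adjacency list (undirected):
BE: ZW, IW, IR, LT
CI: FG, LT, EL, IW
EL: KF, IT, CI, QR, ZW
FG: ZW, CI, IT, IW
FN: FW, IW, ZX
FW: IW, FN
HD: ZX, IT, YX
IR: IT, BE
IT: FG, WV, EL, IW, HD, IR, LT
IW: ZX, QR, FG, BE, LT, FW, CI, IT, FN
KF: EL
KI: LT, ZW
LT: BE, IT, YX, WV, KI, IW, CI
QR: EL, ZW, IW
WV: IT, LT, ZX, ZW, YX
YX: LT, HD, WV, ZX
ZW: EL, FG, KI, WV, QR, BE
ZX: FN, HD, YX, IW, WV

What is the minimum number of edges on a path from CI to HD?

Level 0: CI
Level 1: EL, FG, IW, LT
Level 2: BE, FN, FW, IT, KF, KI, QR, WV, YX, ZW, ZX
Level 3: HD, IR
HD first appears at level 3.

3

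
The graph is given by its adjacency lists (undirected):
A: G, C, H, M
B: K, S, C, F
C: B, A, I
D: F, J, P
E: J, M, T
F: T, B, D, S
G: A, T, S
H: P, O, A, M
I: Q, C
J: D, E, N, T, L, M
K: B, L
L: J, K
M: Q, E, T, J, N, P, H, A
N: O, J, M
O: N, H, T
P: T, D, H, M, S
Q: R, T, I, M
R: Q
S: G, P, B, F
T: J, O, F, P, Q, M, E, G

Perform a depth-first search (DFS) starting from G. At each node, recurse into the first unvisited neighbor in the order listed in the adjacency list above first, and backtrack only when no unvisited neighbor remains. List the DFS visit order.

G, A, C, B, K, L, J, D, F, T, O, N, M, Q, R, I, E, P, H, S

Visit G
G → A
A → C
C → B
B → K
K → L
L → J
J → D
D → F
F → T
T → O
O → N
N → M
M → Q
Q → R
Q → I
M → E
M → P
P → H
P → S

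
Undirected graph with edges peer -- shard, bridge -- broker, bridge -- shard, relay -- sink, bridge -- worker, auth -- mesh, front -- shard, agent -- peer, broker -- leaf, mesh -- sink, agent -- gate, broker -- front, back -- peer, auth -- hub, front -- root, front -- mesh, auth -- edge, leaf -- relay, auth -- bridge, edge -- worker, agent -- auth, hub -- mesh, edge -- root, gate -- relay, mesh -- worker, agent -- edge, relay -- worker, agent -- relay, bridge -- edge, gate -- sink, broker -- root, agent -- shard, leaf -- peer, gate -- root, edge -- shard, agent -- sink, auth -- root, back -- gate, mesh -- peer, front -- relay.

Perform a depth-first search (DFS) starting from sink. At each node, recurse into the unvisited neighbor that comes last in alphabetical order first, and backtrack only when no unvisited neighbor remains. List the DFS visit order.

Visit sink
sink → relay
relay → worker
worker → mesh
mesh → peer
peer → shard
shard → front
front → root
root → gate
gate → back
gate → agent
agent → edge
edge → bridge
bridge → broker
broker → leaf
bridge → auth
auth → hub

sink relay worker mesh peer shard front root gate back agent edge bridge broker leaf auth hub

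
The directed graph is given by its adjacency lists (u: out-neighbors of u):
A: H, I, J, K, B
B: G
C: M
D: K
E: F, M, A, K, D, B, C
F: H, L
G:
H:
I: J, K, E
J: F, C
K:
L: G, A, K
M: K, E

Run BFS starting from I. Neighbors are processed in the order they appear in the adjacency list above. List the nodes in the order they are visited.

I, J, K, E, F, C, M, A, D, B, H, L, G

Visit I; enqueue J, K, E → queue [J, K, E]
Visit J; enqueue F, C → queue [K, E, F, C]
Visit K → queue [E, F, C]
Visit E; enqueue M, A, D, B → queue [F, C, M, A, D, B]
Visit F; enqueue H, L → queue [C, M, A, D, B, H, L]
Visit C → queue [M, A, D, B, H, L]
Visit M → queue [A, D, B, H, L]
Visit A → queue [D, B, H, L]
Visit D → queue [B, H, L]
Visit B; enqueue G → queue [H, L, G]
Visit H → queue [L, G]
Visit L → queue [G]
Visit G → queue []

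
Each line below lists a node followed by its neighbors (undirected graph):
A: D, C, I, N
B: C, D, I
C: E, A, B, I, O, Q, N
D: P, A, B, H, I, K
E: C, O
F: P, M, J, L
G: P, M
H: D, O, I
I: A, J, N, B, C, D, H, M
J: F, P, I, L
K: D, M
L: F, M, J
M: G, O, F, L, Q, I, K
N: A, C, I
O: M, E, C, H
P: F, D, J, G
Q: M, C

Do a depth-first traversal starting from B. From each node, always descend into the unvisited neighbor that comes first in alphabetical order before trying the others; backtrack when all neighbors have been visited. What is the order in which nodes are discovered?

Visit B
B → C
C → A
A → D
D → H
H → I
I → J
J → F
F → L
L → M
M → G
G → P
M → K
M → O
O → E
M → Q
I → N

B C A D H I J F L M G P K O E Q N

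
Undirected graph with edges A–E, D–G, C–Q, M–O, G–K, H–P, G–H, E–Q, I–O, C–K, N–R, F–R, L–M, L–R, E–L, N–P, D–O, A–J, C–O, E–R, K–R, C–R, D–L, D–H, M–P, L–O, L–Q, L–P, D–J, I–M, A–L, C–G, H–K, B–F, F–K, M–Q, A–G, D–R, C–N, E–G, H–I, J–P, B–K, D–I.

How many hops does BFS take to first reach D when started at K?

2

Level 0: K
Level 1: B, C, F, G, H, R
Level 2: A, D, E, I, L, N, O, P, Q
Level 3: J, M
D first appears at level 2.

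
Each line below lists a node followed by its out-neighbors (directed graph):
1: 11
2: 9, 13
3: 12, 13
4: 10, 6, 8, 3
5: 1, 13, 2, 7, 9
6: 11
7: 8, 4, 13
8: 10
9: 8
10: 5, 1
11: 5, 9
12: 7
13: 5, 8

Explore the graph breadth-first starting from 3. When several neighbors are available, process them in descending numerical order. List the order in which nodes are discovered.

3 13 12 8 5 7 10 9 2 1 4 11 6

Visit 3; enqueue 13, 12 → queue [13, 12]
Visit 13; enqueue 8, 5 → queue [12, 8, 5]
Visit 12; enqueue 7 → queue [8, 5, 7]
Visit 8; enqueue 10 → queue [5, 7, 10]
Visit 5; enqueue 9, 2, 1 → queue [7, 10, 9, 2, 1]
Visit 7; enqueue 4 → queue [10, 9, 2, 1, 4]
Visit 10 → queue [9, 2, 1, 4]
Visit 9 → queue [2, 1, 4]
Visit 2 → queue [1, 4]
Visit 1; enqueue 11 → queue [4, 11]
Visit 4; enqueue 6 → queue [11, 6]
Visit 11 → queue [6]
Visit 6 → queue []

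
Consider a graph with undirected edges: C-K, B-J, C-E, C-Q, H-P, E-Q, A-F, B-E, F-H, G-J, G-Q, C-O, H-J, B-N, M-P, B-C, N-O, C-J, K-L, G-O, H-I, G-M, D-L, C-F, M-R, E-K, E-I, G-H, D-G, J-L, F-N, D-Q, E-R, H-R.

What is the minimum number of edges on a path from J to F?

2

Level 0: J
Level 1: B, C, G, H, L
Level 2: D, E, F, I, K, M, N, O, P, Q, R
Level 3: A
F first appears at level 2.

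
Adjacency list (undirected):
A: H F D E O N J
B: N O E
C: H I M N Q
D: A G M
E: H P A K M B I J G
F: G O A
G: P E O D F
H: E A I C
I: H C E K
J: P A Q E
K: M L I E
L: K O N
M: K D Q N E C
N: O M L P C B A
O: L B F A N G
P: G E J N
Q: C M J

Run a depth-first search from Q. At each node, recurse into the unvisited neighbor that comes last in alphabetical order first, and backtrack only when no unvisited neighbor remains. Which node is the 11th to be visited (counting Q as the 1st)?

Visit Q
Q → M
M → N
N → P
P → J
J → E
E → K
K → L
L → O
O → G
G → F
F → A
A → H
H → I
I → C
A → D
O → B

Visit order: Q, M, N, P, J, E, K, L, O, G, F, A, H, I, C, D, B

F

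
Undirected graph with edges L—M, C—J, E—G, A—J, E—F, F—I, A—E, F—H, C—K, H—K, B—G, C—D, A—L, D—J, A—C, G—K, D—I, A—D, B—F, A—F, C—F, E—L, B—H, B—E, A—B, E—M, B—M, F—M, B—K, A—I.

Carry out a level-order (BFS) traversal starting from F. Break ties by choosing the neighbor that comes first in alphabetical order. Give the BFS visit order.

F -> A -> B -> C -> E -> H -> I -> M -> D -> J -> L -> G -> K

Visit F; enqueue A, B, C, E, H, I, M → queue [A, B, C, E, H, I, M]
Visit A; enqueue D, J, L → queue [B, C, E, H, I, M, D, J, L]
Visit B; enqueue G, K → queue [C, E, H, I, M, D, J, L, G, K]
Visit C → queue [E, H, I, M, D, J, L, G, K]
Visit E → queue [H, I, M, D, J, L, G, K]
Visit H → queue [I, M, D, J, L, G, K]
Visit I → queue [M, D, J, L, G, K]
Visit M → queue [D, J, L, G, K]
Visit D → queue [J, L, G, K]
Visit J → queue [L, G, K]
Visit L → queue [G, K]
Visit G → queue [K]
Visit K → queue []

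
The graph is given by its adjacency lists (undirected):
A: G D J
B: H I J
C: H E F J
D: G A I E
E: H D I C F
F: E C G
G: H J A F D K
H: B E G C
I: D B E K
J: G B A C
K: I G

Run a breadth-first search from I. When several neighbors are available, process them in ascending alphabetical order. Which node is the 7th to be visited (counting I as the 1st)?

J

Visit I; enqueue B, D, E, K → queue [B, D, E, K]
Visit B; enqueue H, J → queue [D, E, K, H, J]
Visit D; enqueue A, G → queue [E, K, H, J, A, G]
Visit E; enqueue C, F → queue [K, H, J, A, G, C, F]
Visit K → queue [H, J, A, G, C, F]
Visit H → queue [J, A, G, C, F]
Visit J → queue [A, G, C, F]
Visit A → queue [G, C, F]
Visit G → queue [C, F]
Visit C → queue [F]
Visit F → queue []

Visit order: I, B, D, E, K, H, J, A, G, C, F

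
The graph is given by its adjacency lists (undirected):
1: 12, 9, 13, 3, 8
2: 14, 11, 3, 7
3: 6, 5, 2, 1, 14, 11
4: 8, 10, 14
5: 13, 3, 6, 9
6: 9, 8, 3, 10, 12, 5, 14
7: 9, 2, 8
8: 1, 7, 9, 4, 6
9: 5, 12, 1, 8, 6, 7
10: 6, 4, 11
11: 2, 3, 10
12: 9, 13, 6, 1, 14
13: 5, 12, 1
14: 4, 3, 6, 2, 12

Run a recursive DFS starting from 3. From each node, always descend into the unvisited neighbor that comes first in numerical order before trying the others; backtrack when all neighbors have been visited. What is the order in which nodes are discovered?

Visit 3
3 → 1
1 → 8
8 → 4
4 → 10
10 → 6
6 → 5
5 → 9
9 → 7
7 → 2
2 → 11
2 → 14
14 → 12
12 → 13

3 → 1 → 8 → 4 → 10 → 6 → 5 → 9 → 7 → 2 → 11 → 14 → 12 → 13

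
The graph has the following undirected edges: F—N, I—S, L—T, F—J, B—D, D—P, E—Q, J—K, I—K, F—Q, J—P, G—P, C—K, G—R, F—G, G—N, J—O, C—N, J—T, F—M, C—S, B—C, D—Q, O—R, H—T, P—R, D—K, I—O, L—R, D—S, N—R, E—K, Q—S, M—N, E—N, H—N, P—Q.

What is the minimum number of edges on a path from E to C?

Level 0: E
Level 1: K, N, Q
Level 2: C, D, F, G, H, I, J, M, P, R, S
Level 3: B, L, O, T
C first appears at level 2.

2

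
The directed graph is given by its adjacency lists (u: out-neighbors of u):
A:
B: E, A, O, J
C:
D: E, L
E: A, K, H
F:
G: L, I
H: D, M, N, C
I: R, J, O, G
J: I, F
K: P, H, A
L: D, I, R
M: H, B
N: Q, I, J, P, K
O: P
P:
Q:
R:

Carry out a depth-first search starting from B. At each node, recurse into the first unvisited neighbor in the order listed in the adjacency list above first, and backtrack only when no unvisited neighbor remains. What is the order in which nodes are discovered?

Visit B
B → E
E → A
E → K
K → P
K → H
H → D
D → L
L → I
I → R
I → J
J → F
I → O
I → G
H → M
H → N
N → Q
H → C

B → E → A → K → P → H → D → L → I → R → J → F → O → G → M → N → Q → C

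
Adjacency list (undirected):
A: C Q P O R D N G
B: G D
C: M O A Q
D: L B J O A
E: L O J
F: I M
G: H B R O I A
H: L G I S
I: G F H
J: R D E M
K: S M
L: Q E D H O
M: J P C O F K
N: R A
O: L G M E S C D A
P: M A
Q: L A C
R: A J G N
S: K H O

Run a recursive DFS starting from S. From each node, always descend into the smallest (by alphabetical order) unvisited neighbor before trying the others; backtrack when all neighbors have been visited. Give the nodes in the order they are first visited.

S, H, G, A, C, M, F, I, J, D, B, L, E, O, Q, R, N, K, P

Visit S
S → H
H → G
G → A
A → C
C → M
M → F
F → I
M → J
J → D
D → B
D → L
L → E
E → O
L → Q
J → R
R → N
M → K
M → P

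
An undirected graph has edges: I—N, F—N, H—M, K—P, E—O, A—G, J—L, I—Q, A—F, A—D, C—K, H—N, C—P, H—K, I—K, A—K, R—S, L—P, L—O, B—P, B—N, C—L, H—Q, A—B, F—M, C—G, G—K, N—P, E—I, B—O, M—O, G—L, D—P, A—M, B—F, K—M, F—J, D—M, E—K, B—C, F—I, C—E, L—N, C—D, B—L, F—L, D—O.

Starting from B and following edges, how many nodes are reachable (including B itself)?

BFS from B visits: B, A, C, F, L, N, O, P, D, G, K, M, E, I, J, H, Q
Reachable nodes: 17 of 19 total.

17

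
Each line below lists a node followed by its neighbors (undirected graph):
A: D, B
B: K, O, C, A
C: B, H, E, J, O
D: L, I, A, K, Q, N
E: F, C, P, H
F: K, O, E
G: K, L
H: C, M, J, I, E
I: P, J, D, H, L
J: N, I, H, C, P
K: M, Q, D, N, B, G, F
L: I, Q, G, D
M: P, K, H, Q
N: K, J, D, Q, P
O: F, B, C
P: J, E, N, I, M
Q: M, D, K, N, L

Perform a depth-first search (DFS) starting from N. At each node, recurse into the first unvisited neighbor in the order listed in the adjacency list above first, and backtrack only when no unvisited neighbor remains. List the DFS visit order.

N, K, M, P, J, I, D, L, Q, G, A, B, O, F, E, C, H

Visit N
N → K
K → M
M → P
P → J
J → I
I → D
D → L
L → Q
L → G
D → A
A → B
B → O
O → F
F → E
E → C
C → H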